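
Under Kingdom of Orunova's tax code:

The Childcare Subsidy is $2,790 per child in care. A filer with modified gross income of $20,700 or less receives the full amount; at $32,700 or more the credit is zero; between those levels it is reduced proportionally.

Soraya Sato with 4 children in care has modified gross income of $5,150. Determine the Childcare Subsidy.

$11,160

Childcare Subsidy: base = 4 × $2,790 = $11,160. $5,150 is at or below the $20,700 threshold, so the full $11,160 applies.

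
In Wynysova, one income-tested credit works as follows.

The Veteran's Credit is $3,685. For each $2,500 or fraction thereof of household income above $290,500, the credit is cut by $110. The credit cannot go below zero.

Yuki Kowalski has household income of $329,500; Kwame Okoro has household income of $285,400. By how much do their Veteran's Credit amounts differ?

$1,760

Yuki ($329,500): Veteran's Credit: income exceeds $290,500 by $39,000, which is 16 full-or-partial $2,500 increments; reduction = 16 × $110 = $1,760, leaving $1,925.
Kwame ($285,400): Veteran's Credit: $285,400 is at or below the $290,500 threshold, so the full $3,685 applies.
Difference: |$1,925 − $3,685| = $1,760.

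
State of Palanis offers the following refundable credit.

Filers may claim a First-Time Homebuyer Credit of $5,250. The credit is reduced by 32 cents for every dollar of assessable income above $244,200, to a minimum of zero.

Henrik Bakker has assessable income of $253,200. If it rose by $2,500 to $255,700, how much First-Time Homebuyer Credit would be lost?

At $253,200 — 32% of the $9,000 excess over $244,200 is $2,880; credit = $5,250 − $2,880 = $2,370.
At $255,700 — 32% of the $11,500 excess over $244,200 is $3,680; credit = $5,250 − $3,680 = $1,570.
Lost: $2,370 − $1,570 = $800.

$800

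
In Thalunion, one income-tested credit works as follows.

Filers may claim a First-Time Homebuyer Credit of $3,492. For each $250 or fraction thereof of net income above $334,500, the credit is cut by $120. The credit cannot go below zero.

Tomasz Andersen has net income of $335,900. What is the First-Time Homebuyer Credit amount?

First-Time Homebuyer Credit: income exceeds $334,500 by $1,400, which is 6 full-or-partial $250 increments; reduction = 6 × $120 = $720, leaving $2,772.

$2,772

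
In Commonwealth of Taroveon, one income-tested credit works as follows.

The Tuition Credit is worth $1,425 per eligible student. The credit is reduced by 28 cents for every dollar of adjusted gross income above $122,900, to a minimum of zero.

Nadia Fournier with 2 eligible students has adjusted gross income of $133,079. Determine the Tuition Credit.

$0

Tuition Credit: base = 2 × $1,425 = $2,850. 28% of the $10,179 excess over $122,900 is $2,850.12 ≥ base, so the credit is $0.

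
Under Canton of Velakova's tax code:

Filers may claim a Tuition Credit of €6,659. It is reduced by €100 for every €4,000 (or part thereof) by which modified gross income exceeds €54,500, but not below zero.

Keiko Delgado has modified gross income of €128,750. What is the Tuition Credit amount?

Tuition Credit: income exceeds €54,500 by €74,250, which is 19 full-or-partial €4,000 increments; reduction = 19 × €100 = €1,900, leaving €4,759.

€4,759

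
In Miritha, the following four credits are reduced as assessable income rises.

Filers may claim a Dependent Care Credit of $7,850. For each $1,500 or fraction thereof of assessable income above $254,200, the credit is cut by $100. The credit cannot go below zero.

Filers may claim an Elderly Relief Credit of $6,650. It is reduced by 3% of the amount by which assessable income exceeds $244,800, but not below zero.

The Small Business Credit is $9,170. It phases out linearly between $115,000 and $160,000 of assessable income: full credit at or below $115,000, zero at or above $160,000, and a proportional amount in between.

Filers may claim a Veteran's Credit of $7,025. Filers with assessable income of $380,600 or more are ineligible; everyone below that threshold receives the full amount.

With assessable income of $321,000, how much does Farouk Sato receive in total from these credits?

Dependent Care Credit: income exceeds $254,200 by $66,800, which is 45 full-or-partial $1,500 increments; reduction = 45 × $100 = $4,500, leaving $3,350.
Elderly Relief Credit: 3% of the $76,200 excess over $244,800 is $2,286; credit = $6,650 − $2,286 = $4,364.
Small Business Credit: $321,000 is at or above $160,000, so the credit is $0.
Veteran's Credit: $321,000 is below the $380,600 cutoff, so the full $7,025 applies.
Total: $3,350 + $4,364 + $0 + $7,025 = $14,739.

$14,739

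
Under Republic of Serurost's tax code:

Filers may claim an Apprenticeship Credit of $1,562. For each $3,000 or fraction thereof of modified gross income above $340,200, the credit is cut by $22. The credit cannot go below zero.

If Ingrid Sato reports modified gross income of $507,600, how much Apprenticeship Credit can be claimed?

Apprenticeship Credit: income exceeds $340,200 by $167,400, which is 56 full-or-partial $3,000 increments; reduction = 56 × $22 = $1,232, leaving $330.

$330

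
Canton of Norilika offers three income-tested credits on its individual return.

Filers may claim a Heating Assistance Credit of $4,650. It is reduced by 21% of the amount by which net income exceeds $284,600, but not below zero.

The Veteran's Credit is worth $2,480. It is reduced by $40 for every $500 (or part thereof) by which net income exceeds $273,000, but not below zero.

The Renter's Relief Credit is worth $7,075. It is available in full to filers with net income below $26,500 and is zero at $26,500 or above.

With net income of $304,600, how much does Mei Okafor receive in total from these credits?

Heating Assistance Credit: 21% of the $20,000 excess over $284,600 is $4,200; credit = $4,650 − $4,200 = $450.
Veteran's Credit: income exceeds $273,000 by $31,600 → 64 increments × $40 = $2,560 ≥ base, so the credit is $0.
Renter's Relief Credit: $304,600 meets or exceeds the $26,500 cutoff, so the credit is $0.
Total: $450 + $0 + $0 = $450.

$450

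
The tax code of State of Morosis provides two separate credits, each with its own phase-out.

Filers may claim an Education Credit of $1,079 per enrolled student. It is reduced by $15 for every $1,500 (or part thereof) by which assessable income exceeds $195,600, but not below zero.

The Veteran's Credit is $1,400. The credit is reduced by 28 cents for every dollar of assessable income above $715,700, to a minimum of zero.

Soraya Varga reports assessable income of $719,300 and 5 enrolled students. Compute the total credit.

Education Credit: base = 5 × $1,079 = $5,395. income exceeds $195,600 by $523,700, which is 350 full-or-partial $1,500 increments; reduction = 350 × $15 = $5,250, leaving $145.
Veteran's Credit: 28% of the $3,600 excess over $715,700 is $1,008; credit = $1,400 − $1,008 = $392.
Total: $145 + $392 = $537.

$537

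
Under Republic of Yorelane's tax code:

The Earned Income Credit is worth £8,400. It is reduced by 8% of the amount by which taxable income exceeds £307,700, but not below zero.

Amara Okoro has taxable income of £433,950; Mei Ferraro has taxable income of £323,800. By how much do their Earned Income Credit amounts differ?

Amara (£433,950): Earned Income Credit: 8% of the £126,250 excess over £307,700 is £10,100 ≥ base, so the credit is £0.
Mei (£323,800): Earned Income Credit: 8% of the £16,100 excess over £307,700 is £1,288; credit = £8,400 − £1,288 = £7,112.
Difference: |£0 − £7,112| = £7,112.

£7,112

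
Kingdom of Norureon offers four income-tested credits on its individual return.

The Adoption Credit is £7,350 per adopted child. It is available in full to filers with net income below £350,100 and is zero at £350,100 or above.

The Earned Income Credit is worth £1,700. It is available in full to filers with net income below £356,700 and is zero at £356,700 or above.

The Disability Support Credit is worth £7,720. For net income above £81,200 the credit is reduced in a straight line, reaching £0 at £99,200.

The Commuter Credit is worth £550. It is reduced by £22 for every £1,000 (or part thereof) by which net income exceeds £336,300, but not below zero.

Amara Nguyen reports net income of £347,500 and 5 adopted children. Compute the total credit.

£38,736

Adoption Credit: base = 5 × £7,350 = £36,750. £347,500 is below the £350,100 cutoff, so the full £36,750 applies.
Earned Income Credit: £347,500 is below the £356,700 cutoff, so the full £1,700 applies.
Disability Support Credit: £347,500 is at or above £99,200, so the credit is £0.
Commuter Credit: income exceeds £336,300 by £11,200, which is 12 full-or-partial £1,000 increments; reduction = 12 × £22 = £264, leaving £286.
Total: £36,750 + £1,700 + £0 + £286 = £38,736.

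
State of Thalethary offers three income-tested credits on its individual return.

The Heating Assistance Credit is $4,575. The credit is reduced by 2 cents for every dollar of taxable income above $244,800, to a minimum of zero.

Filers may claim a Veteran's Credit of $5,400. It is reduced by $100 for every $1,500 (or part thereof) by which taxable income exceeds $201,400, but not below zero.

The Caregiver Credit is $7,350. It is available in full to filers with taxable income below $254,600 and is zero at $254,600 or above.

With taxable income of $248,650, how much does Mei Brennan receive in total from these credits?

$14,048

Heating Assistance Credit: 2% of the $3,850 excess over $244,800 is $77; credit = $4,575 − $77 = $4,498.
Veteran's Credit: income exceeds $201,400 by $47,250, which is 32 full-or-partial $1,500 increments; reduction = 32 × $100 = $3,200, leaving $2,200.
Caregiver Credit: $248,650 is below the $254,600 cutoff, so the full $7,350 applies.
Total: $4,498 + $2,200 + $7,350 = $14,048.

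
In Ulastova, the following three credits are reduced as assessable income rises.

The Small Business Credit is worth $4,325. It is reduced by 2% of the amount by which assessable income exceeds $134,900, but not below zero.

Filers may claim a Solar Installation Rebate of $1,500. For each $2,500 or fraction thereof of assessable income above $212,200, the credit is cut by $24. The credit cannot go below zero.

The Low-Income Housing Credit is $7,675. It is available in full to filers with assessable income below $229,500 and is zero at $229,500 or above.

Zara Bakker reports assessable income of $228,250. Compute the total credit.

Small Business Credit: 2% of the $93,350 excess over $134,900 is $1,867; credit = $4,325 − $1,867 = $2,458.
Solar Installation Rebate: income exceeds $212,200 by $16,050, which is 7 full-or-partial $2,500 increments; reduction = 7 × $24 = $168, leaving $1,332.
Low-Income Housing Credit: $228,250 is below the $229,500 cutoff, so the full $7,675 applies.
Total: $2,458 + $1,332 + $7,675 = $11,465.

$11,465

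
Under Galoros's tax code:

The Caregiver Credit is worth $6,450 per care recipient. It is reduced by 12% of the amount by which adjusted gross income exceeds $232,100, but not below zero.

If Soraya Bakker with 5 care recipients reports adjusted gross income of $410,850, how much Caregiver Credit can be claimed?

Caregiver Credit: base = 5 × $6,450 = $32,250. 12% of the $178,750 excess over $232,100 is $21,450; credit = $32,250 − $21,450 = $10,800.

$10,800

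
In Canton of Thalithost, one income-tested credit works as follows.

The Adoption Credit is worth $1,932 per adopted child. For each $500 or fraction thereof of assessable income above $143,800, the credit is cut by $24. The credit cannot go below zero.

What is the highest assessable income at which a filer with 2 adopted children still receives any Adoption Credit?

$223,800

Full credit = 2 × $1,932 = $3,864.
After 160 increments the reduction is 160 × $24 = $3,840, leaving $24; one more increment wipes it out. Increment 160 ends at excess 160 × $500 = $80,000, so the highest qualifying income is $143,800 + $80,000 = $223,800.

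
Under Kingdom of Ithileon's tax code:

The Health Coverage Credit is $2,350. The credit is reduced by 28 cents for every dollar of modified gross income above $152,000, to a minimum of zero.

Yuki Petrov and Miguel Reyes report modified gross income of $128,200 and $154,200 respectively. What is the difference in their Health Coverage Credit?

Yuki ($128,200): Health Coverage Credit: $128,200 is at or below the $152,000 threshold, so the full $2,350 applies.
Miguel ($154,200): Health Coverage Credit: 28% of the $2,200 excess over $152,000 is $616; credit = $2,350 − $616 = $1,734.
Difference: |$2,350 − $1,734| = $616.

$616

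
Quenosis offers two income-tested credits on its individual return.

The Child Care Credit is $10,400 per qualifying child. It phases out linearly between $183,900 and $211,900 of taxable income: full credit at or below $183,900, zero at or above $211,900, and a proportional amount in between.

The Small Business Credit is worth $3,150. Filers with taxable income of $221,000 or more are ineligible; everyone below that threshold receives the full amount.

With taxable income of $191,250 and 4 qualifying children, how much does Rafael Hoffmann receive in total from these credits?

Child Care Credit: base = 4 × $10,400 = $41,600. $191,250 is $7,350 into a $28,000 phase-out range, leaving 20,650/28,000 of the credit: $41,600 × 20,650/28,000 = $30,680.
Small Business Credit: $191,250 is below the $221,000 cutoff, so the full $3,150 applies.
Total: $30,680 + $3,150 = $33,830.

$33,830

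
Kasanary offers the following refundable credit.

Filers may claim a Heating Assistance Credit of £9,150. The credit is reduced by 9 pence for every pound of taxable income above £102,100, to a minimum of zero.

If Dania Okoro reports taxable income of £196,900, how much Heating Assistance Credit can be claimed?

£618

Heating Assistance Credit: 9% of the £94,800 excess over £102,100 is £8,532; credit = £9,150 − £8,532 = £618.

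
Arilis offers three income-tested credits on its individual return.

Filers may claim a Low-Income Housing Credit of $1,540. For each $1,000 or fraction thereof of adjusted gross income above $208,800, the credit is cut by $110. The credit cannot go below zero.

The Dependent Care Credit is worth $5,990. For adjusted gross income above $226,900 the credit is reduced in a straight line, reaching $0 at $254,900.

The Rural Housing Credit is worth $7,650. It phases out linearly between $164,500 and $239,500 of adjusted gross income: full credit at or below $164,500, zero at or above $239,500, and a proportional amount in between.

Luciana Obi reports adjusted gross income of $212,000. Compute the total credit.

Low-Income Housing Credit: income exceeds $208,800 by $3,200, which is 4 full-or-partial $1,000 increments; reduction = 4 × $110 = $440, leaving $1,100.
Dependent Care Credit: $212,000 is at or below the $226,900 threshold, so the full $5,990 applies.
Rural Housing Credit: $212,000 is $47,500 into a $75,000 phase-out range, leaving 27,500/75,000 of the credit: $7,650 × 27,500/75,000 = $2,805.
Total: $1,100 + $5,990 + $2,805 = $9,895.

$9,895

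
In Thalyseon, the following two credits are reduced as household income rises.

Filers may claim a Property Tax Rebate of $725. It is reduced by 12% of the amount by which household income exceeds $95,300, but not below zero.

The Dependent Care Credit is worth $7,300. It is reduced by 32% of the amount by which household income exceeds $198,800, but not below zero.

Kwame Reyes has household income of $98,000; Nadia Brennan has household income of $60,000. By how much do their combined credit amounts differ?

Kwame ($98,000): Property Tax Rebate: 12% of the $2,700 excess over $95,300 is $324; credit = $725 − $324 = $401. Dependent Care Credit: $98,000 is at or below the $198,800 threshold, so the full $7,300 applies. total $401 + $7,300 = $7,701
Nadia ($60,000): Property Tax Rebate: $60,000 is at or below the $95,300 threshold, so the full $725 applies. Dependent Care Credit: $60,000 is at or below the $198,800 threshold, so the full $7,300 applies. total $725 + $7,300 = $8,025
Difference: |$7,701 − $8,025| = $324.

$324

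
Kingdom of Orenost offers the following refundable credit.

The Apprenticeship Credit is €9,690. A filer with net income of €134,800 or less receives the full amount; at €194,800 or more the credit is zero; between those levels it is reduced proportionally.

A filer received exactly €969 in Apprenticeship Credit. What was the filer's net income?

€969 is 969/9,690 of the full €9,690, so 8,721/9,690 of the €60,000 range has been used: income = €134,800 + €60,000 × 8,721/9,690 = €188,800.

€188,800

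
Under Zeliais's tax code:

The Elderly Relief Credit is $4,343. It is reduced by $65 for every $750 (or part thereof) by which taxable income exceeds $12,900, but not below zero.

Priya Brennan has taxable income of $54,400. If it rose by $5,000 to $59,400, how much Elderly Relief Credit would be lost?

$390

At $54,400 — income exceeds $12,900 by $41,500, which is 56 full-or-partial $750 increments; reduction = 56 × $65 = $3,640, leaving $703.
At $59,400 — income exceeds $12,900 by $46,500, which is 62 full-or-partial $750 increments; reduction = 62 × $65 = $4,030, leaving $313.
Lost: $703 − $313 = $390.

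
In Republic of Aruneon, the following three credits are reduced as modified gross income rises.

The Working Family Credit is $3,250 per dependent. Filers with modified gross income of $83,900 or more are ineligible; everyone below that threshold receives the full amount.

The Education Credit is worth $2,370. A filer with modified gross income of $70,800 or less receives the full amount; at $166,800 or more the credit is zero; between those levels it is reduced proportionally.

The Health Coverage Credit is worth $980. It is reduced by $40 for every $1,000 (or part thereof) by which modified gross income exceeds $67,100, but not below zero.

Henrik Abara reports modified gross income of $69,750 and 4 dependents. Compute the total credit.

$16,230

Working Family Credit: base = 4 × $3,250 = $13,000. $69,750 is below the $83,900 cutoff, so the full $13,000 applies.
Education Credit: $69,750 is at or below the $70,800 threshold, so the full $2,370 applies.
Health Coverage Credit: income exceeds $67,100 by $2,650, which is 3 full-or-partial $1,000 increments; reduction = 3 × $40 = $120, leaving $860.
Total: $13,000 + $2,370 + $860 = $16,230.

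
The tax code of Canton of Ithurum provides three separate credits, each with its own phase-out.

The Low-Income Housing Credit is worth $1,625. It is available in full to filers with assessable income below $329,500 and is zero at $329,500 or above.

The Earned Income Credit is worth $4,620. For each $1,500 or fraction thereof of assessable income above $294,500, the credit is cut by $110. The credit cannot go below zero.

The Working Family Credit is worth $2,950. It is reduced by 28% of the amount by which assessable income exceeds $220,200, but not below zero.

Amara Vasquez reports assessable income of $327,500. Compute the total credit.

$3,825

Low-Income Housing Credit: $327,500 is below the $329,500 cutoff, so the full $1,625 applies.
Earned Income Credit: income exceeds $294,500 by $33,000, which is 22 full-or-partial $1,500 increments; reduction = 22 × $110 = $2,420, leaving $2,200.
Working Family Credit: 28% of the $107,300 excess over $220,200 is $30,044 ≥ base, so the credit is $0.
Total: $1,625 + $2,200 + $0 = $3,825.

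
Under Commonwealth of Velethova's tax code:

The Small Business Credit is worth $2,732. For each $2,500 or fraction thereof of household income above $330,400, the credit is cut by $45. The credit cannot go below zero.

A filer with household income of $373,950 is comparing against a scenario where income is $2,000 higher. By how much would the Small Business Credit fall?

$45

At $373,950 — income exceeds $330,400 by $43,550, which is 18 full-or-partial $2,500 increments; reduction = 18 × $45 = $810, leaving $1,922.
At $375,950 — income exceeds $330,400 by $45,550, which is 19 full-or-partial $2,500 increments; reduction = 19 × $45 = $855, leaving $1,877.
Lost: $1,922 − $1,877 = $45.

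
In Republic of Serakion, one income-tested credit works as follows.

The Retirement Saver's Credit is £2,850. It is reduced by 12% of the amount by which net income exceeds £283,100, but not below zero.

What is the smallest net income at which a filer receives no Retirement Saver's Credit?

The credit falls by 12% of each pound above £283,100, so it reaches zero when the excess is £2,850 / 12% = £23,750: income = £283,100 + £23,750 = £306,850.

£306,850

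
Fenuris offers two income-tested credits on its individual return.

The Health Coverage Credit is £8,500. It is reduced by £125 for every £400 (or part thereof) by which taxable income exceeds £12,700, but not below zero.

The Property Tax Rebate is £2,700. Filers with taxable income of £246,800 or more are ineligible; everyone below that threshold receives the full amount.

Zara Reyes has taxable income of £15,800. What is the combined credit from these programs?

£10,200

Health Coverage Credit: income exceeds £12,700 by £3,100, which is 8 full-or-partial £400 increments; reduction = 8 × £125 = £1,000, leaving £7,500.
Property Tax Rebate: £15,800 is below the £246,800 cutoff, so the full £2,700 applies.
Total: £7,500 + £2,700 = £10,200.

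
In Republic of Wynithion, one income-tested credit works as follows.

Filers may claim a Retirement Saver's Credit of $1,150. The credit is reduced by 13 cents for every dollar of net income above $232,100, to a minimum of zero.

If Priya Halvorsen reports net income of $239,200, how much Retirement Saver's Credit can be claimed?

Retirement Saver's Credit: 13% of the $7,100 excess over $232,100 is $923; credit = $1,150 − $923 = $227.

$227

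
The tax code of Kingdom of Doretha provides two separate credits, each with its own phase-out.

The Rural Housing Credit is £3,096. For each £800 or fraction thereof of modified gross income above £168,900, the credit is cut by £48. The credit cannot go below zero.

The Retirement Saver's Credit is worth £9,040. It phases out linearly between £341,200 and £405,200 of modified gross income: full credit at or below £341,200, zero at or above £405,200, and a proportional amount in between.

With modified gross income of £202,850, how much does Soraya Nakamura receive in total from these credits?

£10,072

Rural Housing Credit: income exceeds £168,900 by £33,950, which is 43 full-or-partial £800 increments; reduction = 43 × £48 = £2,064, leaving £1,032.
Retirement Saver's Credit: £202,850 is at or below the £341,200 threshold, so the full £9,040 applies.
Total: £1,032 + £9,040 = £10,072.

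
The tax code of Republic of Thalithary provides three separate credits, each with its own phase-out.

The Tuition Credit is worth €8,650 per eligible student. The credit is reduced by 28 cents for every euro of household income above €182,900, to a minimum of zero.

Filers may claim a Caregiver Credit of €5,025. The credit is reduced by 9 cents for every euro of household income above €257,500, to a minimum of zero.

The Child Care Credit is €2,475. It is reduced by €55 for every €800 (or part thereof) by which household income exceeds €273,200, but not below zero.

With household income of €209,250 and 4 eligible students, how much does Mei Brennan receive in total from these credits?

€34,722

Tuition Credit: base = 4 × €8,650 = €34,600. 28% of the €26,350 excess over €182,900 is €7,378; credit = €34,600 − €7,378 = €27,222.
Caregiver Credit: €209,250 is at or below the €257,500 threshold, so the full €5,025 applies.
Child Care Credit: €209,250 is at or below the €273,200 threshold, so the full €2,475 applies.
Total: €27,222 + €5,025 + €2,475 = €34,722.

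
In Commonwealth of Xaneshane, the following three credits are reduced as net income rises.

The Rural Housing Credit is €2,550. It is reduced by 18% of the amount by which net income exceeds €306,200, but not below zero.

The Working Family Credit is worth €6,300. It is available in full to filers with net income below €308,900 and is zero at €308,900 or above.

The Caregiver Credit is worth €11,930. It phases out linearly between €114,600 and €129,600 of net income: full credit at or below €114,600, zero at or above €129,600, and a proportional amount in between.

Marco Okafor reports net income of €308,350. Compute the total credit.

Rural Housing Credit: 18% of the €2,150 excess over €306,200 is €387; credit = €2,550 − €387 = €2,163.
Working Family Credit: €308,350 is below the €308,900 cutoff, so the full €6,300 applies.
Caregiver Credit: €308,350 is at or above €129,600, so the credit is €0.
Total: €2,163 + €6,300 + €0 = €8,463.

€8,463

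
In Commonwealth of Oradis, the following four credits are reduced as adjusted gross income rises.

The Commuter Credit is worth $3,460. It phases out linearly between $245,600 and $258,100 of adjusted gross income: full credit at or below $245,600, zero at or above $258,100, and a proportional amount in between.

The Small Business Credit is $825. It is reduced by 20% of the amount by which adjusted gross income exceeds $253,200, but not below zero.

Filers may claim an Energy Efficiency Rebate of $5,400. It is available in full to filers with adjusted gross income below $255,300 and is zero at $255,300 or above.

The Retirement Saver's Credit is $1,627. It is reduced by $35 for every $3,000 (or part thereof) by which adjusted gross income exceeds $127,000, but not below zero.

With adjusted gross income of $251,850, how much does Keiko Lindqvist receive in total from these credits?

Commuter Credit: $251,850 is $6,250 into a $12,500 phase-out range, leaving 6,250/12,500 of the credit: $3,460 × 6,250/12,500 = $1,730.
Small Business Credit: $251,850 is at or below the $253,200 threshold, so the full $825 applies.
Energy Efficiency Rebate: $251,850 is below the $255,300 cutoff, so the full $5,400 applies.
Retirement Saver's Credit: income exceeds $127,000 by $124,850, which is 42 full-or-partial $3,000 increments; reduction = 42 × $35 = $1,470, leaving $157.
Total: $1,730 + $825 + $5,400 + $157 = $8,112.

$8,112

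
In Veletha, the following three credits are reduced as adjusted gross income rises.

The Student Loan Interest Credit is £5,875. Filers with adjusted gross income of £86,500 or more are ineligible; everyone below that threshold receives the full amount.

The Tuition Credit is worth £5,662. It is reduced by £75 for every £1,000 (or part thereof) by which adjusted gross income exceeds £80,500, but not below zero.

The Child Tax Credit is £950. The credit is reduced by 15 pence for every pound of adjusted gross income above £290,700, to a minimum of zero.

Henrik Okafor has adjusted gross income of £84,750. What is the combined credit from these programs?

Student Loan Interest Credit: £84,750 is below the £86,500 cutoff, so the full £5,875 applies.
Tuition Credit: income exceeds £80,500 by £4,250, which is 5 full-or-partial £1,000 increments; reduction = 5 × £75 = £375, leaving £5,287.
Child Tax Credit: £84,750 is at or below the £290,700 threshold, so the full £950 applies.
Total: £5,875 + £5,287 + £950 = £12,112.

£12,112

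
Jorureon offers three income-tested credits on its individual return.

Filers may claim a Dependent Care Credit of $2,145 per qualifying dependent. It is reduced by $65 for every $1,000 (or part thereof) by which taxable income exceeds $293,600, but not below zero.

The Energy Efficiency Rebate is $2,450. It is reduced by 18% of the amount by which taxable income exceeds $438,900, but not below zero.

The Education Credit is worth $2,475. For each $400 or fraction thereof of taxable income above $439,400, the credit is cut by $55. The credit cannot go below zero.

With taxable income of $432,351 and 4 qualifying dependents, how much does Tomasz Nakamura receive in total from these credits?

$4,925

Dependent Care Credit: base = 4 × $2,145 = $8,580. income exceeds $293,600 by $138,751 → 139 increments × $65 = $9,035 ≥ base, so the credit is $0.
Energy Efficiency Rebate: $432,351 is at or below the $438,900 threshold, so the full $2,450 applies.
Education Credit: $432,351 is at or below the $439,400 threshold, so the full $2,475 applies.
Total: $0 + $2,450 + $2,475 = $4,925.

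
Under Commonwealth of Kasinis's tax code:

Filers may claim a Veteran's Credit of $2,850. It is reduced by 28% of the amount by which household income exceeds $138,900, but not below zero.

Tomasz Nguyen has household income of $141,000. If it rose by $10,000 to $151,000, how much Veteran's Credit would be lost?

$2,262

At $141,000 — 28% of the $2,100 excess over $138,900 is $588; credit = $2,850 − $588 = $2,262.
At $151,000 — 28% of the $12,100 excess over $138,900 is $3,388 ≥ base, so the credit is $0.
Lost: $2,262 − $0 = $2,262.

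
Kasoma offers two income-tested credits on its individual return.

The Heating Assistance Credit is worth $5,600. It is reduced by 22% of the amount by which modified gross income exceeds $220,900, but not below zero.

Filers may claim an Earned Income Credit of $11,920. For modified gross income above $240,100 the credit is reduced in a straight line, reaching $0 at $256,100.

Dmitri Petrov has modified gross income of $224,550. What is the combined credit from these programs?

$16,717

Heating Assistance Credit: 22% of the $3,650 excess over $220,900 is $803; credit = $5,600 − $803 = $4,797.
Earned Income Credit: $224,550 is at or below the $240,100 threshold, so the full $11,920 applies.
Total: $4,797 + $11,920 = $16,717.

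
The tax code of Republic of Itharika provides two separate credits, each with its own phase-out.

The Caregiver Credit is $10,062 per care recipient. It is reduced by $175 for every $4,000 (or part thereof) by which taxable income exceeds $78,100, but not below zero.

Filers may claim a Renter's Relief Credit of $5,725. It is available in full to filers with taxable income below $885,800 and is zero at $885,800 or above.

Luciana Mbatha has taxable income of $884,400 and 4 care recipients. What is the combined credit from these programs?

$10,623

Caregiver Credit: base = 4 × $10,062 = $40,248. income exceeds $78,100 by $806,300, which is 202 full-or-partial $4,000 increments; reduction = 202 × $175 = $35,350, leaving $4,898.
Renter's Relief Credit: $884,400 is below the $885,800 cutoff, so the full $5,725 applies.
Total: $4,898 + $5,725 = $10,623.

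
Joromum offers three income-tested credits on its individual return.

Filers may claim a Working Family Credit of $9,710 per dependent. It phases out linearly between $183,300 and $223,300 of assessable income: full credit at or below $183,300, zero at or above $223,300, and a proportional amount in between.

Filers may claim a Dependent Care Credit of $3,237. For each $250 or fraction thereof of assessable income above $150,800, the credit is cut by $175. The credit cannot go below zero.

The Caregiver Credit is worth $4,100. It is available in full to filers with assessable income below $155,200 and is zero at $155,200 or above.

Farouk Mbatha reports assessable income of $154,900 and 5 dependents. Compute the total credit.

$52,912

Working Family Credit: base = 5 × $9,710 = $48,550. $154,900 is at or below the $183,300 threshold, so the full $48,550 applies.
Dependent Care Credit: income exceeds $150,800 by $4,100, which is 17 full-or-partial $250 increments; reduction = 17 × $175 = $2,975, leaving $262.
Caregiver Credit: $154,900 is below the $155,200 cutoff, so the full $4,100 applies.
Total: $48,550 + $262 + $4,100 = $52,912.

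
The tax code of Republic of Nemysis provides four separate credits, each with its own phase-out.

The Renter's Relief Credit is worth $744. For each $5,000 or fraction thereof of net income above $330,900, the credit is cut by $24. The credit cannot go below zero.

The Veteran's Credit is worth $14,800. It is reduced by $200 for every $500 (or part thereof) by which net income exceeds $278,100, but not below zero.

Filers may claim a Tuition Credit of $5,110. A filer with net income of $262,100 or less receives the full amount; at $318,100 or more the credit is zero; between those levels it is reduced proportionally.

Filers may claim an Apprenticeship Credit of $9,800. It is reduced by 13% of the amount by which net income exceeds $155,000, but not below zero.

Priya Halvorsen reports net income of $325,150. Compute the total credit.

$744

Renter's Relief Credit: $325,150 is at or below the $330,900 threshold, so the full $744 applies.
Veteran's Credit: income exceeds $278,100 by $47,050 → 95 increments × $200 = $19,000 ≥ base, so the credit is $0.
Tuition Credit: $325,150 is at or above $318,100, so the credit is $0.
Apprenticeship Credit: 13% of the $170,150 excess over $155,000 is $22,119.50 ≥ base, so the credit is $0.
Total: $744 + $0 + $0 + $0 = $744.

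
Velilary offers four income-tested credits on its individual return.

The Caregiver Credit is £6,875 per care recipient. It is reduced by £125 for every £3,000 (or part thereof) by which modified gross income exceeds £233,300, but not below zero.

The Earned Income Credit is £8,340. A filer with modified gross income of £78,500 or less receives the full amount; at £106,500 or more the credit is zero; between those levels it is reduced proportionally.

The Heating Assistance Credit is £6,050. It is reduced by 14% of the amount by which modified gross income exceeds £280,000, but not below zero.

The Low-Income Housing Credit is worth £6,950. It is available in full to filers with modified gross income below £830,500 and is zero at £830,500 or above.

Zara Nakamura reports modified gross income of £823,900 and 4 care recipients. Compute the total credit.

£9,825

Caregiver Credit: base = 4 × £6,875 = £27,500. income exceeds £233,300 by £590,600, which is 197 full-or-partial £3,000 increments; reduction = 197 × £125 = £24,625, leaving £2,875.
Earned Income Credit: £823,900 is at or above £106,500, so the credit is £0.
Heating Assistance Credit: 14% of the £543,900 excess over £280,000 is £76,146 ≥ base, so the credit is £0.
Low-Income Housing Credit: £823,900 is below the £830,500 cutoff, so the full £6,950 applies.
Total: £2,875 + £0 + £0 + £6,950 = £9,825.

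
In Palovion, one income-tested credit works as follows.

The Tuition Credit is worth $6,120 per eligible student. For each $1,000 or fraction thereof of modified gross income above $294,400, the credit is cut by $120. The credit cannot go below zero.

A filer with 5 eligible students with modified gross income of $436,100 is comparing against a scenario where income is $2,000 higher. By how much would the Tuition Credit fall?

At $436,100 — base = 5 × $6,120 = $30,600. income exceeds $294,400 by $141,700, which is 142 full-or-partial $1,000 increments; reduction = 142 × $120 = $17,040, leaving $13,560.
At $438,100 — base = 5 × $6,120 = $30,600. income exceeds $294,400 by $143,700, which is 144 full-or-partial $1,000 increments; reduction = 144 × $120 = $17,280, leaving $13,320.
Lost: $13,560 − $13,320 = $240.

$240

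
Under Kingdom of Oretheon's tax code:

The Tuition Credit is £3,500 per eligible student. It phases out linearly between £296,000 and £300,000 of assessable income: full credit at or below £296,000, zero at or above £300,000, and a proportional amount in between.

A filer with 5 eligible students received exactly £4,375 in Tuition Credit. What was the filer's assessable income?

Full credit = 5 × £3,500 = £17,500.
£4,375 is 4,375/17,500 of the full £17,500, so 13,125/17,500 of the £4,000 range has been used: income = £296,000 + £4,000 × 13,125/17,500 = £299,000.

£299,000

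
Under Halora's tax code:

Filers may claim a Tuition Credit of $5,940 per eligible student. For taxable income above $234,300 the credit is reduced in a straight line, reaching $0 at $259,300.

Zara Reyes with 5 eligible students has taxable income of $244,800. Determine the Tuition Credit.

Tuition Credit: base = 5 × $5,940 = $29,700. $244,800 is $10,500 into a $25,000 phase-out range, leaving 14,500/25,000 of the credit: $29,700 × 14,500/25,000 = $17,226.

$17,226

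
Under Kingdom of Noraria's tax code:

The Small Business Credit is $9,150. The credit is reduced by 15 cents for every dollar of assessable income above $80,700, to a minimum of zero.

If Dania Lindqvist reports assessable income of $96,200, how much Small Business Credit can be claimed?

$6,825

Small Business Credit: 15% of the $15,500 excess over $80,700 is $2,325; credit = $9,150 − $2,325 = $6,825.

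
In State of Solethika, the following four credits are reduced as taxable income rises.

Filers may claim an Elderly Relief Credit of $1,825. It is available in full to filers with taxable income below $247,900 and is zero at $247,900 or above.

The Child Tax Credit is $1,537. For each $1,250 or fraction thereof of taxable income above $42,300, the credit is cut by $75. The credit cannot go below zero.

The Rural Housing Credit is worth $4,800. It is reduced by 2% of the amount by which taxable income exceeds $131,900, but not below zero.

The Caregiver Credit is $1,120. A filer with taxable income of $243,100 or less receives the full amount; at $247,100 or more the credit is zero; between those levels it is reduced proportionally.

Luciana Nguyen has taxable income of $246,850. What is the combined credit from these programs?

$4,396

Elderly Relief Credit: $246,850 is below the $247,900 cutoff, so the full $1,825 applies.
Child Tax Credit: income exceeds $42,300 by $204,550 → 164 increments × $75 = $12,300 ≥ base, so the credit is $0.
Rural Housing Credit: 2% of the $114,950 excess over $131,900 is $2,299; credit = $4,800 − $2,299 = $2,501.
Caregiver Credit: $246,850 is $3,750 into a $4,000 phase-out range, leaving 250/4,000 of the credit: $1,120 × 250/4,000 = $70.
Total: $1,825 + $0 + $2,501 + $70 = $4,396.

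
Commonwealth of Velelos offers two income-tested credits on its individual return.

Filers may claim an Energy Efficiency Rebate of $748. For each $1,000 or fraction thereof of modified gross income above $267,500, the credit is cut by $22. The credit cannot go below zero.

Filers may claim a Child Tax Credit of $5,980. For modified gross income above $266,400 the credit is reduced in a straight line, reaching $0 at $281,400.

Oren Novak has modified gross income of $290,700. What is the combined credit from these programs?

$220

Energy Efficiency Rebate: income exceeds $267,500 by $23,200, which is 24 full-or-partial $1,000 increments; reduction = 24 × $22 = $528, leaving $220.
Child Tax Credit: $290,700 is at or above $281,400, so the credit is $0.
Total: $220 + $0 = $220.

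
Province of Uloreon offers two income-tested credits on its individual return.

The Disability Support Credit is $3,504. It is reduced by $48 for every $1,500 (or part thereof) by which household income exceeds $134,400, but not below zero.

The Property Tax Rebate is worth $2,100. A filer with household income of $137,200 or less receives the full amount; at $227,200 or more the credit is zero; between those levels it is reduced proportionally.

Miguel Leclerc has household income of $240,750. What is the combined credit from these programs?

$96

Disability Support Credit: income exceeds $134,400 by $106,350, which is 71 full-or-partial $1,500 increments; reduction = 71 × $48 = $3,408, leaving $96.
Property Tax Rebate: $240,750 is at or above $227,200, so the credit is $0.
Total: $96 + $0 = $96.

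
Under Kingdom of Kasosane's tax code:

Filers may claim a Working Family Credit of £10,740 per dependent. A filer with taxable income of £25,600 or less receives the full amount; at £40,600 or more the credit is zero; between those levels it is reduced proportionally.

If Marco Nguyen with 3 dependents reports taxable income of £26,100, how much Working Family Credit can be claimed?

£31,146

Working Family Credit: base = 3 × £10,740 = £32,220. £26,100 is £500 into a £15,000 phase-out range, leaving 14,500/15,000 of the credit: £32,220 × 14,500/15,000 = £31,146.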